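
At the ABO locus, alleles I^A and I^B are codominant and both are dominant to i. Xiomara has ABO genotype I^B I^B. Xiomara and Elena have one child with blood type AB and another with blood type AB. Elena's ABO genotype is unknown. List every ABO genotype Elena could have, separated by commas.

I^A I^A, I^A I^B, I^A i

For each candidate genotype of Elena, check whether crossing it with I^B I^B can produce every observed child phenotype.
  I^A I^A → possible child types {AB} ✓
  I^A I^B → possible child types {B, AB} ✓
  I^A i → possible child types {B, AB} ✓
  I^B I^B → possible child types {B} ✗
  I^B i → possible child types {B} ✗
  i i → possible child types {B} ✗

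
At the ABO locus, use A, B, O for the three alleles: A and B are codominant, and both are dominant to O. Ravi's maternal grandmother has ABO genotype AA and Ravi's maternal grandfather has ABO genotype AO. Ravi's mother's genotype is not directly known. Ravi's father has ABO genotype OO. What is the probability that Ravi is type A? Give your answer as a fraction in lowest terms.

3/4

Ravi's mother's ABO genotype from AA × AO: 1/2 AA, 1/2 AO.
Crossing each possibility with the father OO and summing P(type A): 1/2·1 + 1/2·1/2 = 3/4.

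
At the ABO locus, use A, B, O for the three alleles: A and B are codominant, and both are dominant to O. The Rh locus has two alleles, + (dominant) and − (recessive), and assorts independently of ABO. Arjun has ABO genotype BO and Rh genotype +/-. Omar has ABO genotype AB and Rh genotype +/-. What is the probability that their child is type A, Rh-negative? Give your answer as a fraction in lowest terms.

1/16

ABO cross BO × AB → offspring phenotypes: 1/4 A, 1/2 B, 1/4 AB.
Rh cross +/- × +/- → 3/4 Rh+, 1/4 Rh-.
Independent loci: P(type A, Rh-negative) = 1/4 × 1/4 = 1/16.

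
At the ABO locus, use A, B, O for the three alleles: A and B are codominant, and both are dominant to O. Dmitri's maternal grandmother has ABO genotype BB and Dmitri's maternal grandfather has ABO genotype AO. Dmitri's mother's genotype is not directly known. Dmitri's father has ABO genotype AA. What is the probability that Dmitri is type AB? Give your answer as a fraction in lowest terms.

1/2

Dmitri's mother's ABO genotype from BB × AO: 1/2 AB, 1/2 BO.
Crossing each possibility with the father AA and summing P(type AB): 1/2·1/2 + 1/2·1/2 = 1/2.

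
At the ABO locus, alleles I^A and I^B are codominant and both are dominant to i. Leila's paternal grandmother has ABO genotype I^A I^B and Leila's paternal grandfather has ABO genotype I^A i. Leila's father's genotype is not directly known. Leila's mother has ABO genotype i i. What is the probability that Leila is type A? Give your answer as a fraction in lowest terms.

1/2

Leila's father's ABO genotype from I^A I^B × I^A i: 1/4 I^A I^A, 1/4 I^A I^B, 1/4 I^A i, 1/4 I^B i.
Crossing each possibility with the mother i i and summing P(type A): 1/4·1 + 1/4·1/2 + 1/4·1/2 + 1/4·0 = 1/2.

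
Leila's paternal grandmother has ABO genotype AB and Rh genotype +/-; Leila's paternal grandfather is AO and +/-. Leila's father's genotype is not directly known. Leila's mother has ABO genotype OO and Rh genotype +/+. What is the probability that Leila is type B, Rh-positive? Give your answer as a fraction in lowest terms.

Leila's father's ABO genotype from AB × AO: 1/4 AA, 1/4 AB, 1/4 AO, 1/4 BO.
Crossing each possibility with the mother OO and summing P(type B): 1/4·0 + 1/4·1/2 + 1/4·0 + 1/4·1/2 = 1/4.
Similarly for Rh via the father's Rh distribution: P(Rh+) = 1.
Independent loci: 1/4 × 1 = 1/4.

1/4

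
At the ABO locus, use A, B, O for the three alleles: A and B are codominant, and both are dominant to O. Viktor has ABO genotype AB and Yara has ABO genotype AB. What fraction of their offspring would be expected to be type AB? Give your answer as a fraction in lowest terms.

1/2

ABO cross AB × AB → offspring phenotypes: 1/4 A, 1/4 B, 1/2 AB.
So P(type AB) = 1/2.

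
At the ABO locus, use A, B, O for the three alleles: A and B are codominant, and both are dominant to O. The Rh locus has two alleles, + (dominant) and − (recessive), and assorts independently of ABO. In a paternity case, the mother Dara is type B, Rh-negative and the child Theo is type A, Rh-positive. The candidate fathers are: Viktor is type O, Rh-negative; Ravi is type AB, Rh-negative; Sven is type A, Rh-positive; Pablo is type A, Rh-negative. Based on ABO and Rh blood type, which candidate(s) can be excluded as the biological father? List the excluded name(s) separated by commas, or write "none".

Viktor, Ravi, Pablo

A candidate is excluded only if no genotype consistent with his phenotype could produce a type A, Rh-positive child with a type B, Rh-negative mother.
Viktor (type O, Rh-): no genotype consistent with that phenotype can produce a type-A Rh+ child with a type-B mother.
Ravi (type AB, Rh-): no genotype consistent with that phenotype can produce a type-A Rh+ child with a type-B mother.
Pablo (type A, Rh-): no genotype consistent with that phenotype can produce a type-A Rh+ child with a type-B mother.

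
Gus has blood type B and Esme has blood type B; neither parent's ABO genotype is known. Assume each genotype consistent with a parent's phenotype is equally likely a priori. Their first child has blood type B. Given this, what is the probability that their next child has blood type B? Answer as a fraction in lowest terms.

Possible genotypes: Gus ∈ {I^B I^B, I^B i}; Esme ∈ {I^B I^B, I^B i}.
Weight each parental genotype pair by prior × P(type-B child):
  I^B I^B × I^B I^B: posterior weight 4/15; P(next child type B) = 1.
  I^B I^B × I^B i: posterior weight 4/15; P(next child type B) = 1.
  I^B i × I^B I^B: posterior weight 4/15; P(next child type B) = 1.
  I^B i × I^B i: posterior weight 1/5; P(next child type B) = 3/4.
Weighted sum = 19/20.

19/20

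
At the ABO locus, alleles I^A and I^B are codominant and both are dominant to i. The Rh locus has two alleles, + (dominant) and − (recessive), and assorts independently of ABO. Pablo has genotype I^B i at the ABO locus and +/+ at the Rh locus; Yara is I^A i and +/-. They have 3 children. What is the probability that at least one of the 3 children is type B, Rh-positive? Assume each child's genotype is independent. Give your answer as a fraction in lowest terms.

ABO cross I^B i × I^A i → 1/4 O, 1/4 A, 1/4 B, 1/4 AB.
Rh cross +/+ × +/- → 1 Rh+; so P(type B, Rh-positive) = 1/4 × 1 = 1/4 per child.
P(none) = (3/4)^3 = 27/64; P(at least one) = 1 − 27/64 = 37/64.

37/64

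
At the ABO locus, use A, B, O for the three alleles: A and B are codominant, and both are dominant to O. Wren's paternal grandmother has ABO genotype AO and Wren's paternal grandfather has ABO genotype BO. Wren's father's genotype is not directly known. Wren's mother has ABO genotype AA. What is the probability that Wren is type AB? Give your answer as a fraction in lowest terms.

Wren's father's ABO genotype from AO × BO: 1/4 AB, 1/4 AO, 1/4 BO, 1/4 OO.
Crossing each possibility with the mother AA and summing P(type AB): 1/4·1/2 + 1/4·0 + 1/4·1/2 + 1/4·0 = 1/4.

1/4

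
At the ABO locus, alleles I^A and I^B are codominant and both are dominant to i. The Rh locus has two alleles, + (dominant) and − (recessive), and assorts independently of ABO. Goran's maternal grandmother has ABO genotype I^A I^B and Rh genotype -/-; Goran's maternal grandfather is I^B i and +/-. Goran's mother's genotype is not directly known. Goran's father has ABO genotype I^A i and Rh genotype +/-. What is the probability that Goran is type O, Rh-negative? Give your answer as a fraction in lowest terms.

3/64

Goran's mother's ABO genotype from I^A I^B × I^B i: 1/4 I^A I^B, 1/4 I^A i, 1/4 I^B I^B, 1/4 I^B i.
Crossing each possibility with the father I^A i and summing P(type O): 1/4·0 + 1/4·1/4 + 1/4·0 + 1/4·1/4 = 1/8.
Similarly for Rh via the mother's Rh distribution: P(Rh-) = 3/8.
Independent loci: 1/8 × 3/8 = 3/64.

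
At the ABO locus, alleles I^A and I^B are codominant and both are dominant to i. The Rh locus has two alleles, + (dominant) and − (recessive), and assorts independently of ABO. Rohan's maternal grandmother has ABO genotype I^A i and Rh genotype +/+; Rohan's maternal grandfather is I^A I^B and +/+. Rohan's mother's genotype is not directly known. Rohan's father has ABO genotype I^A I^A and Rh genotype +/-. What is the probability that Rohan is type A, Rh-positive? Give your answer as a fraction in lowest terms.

Rohan's mother's ABO genotype from I^A i × I^A I^B: 1/4 I^A I^A, 1/4 I^A I^B, 1/4 I^A i, 1/4 I^B i.
Crossing each possibility with the father I^A I^A and summing P(type A): 1/4·1 + 1/4·1/2 + 1/4·1 + 1/4·1/2 = 3/4.
Similarly for Rh via the mother's Rh distribution: P(Rh+) = 1.
Independent loci: 3/4 × 1 = 3/4.

3/4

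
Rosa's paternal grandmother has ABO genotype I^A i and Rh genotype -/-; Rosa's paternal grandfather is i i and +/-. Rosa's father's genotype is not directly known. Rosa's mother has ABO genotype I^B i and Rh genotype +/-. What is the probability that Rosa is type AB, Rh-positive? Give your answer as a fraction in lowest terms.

Rosa's father's ABO genotype from I^A i × i i: 1/2 I^A i, 1/2 i i.
Crossing each possibility with the mother I^B i and summing P(type AB): 1/2·1/4 + 1/2·0 = 1/8.
Similarly for Rh via the father's Rh distribution: P(Rh+) = 5/8.
Independent loci: 1/8 × 5/8 = 5/64.

5/64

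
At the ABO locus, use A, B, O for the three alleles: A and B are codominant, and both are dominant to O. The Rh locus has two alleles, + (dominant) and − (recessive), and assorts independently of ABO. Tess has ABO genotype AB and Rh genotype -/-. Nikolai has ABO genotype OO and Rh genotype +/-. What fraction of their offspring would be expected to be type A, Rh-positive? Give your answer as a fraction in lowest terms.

1/4

ABO cross AB × OO → offspring phenotypes: 1/2 A, 1/2 B.
Rh cross -/- × +/- → 1/2 Rh+, 1/2 Rh-.
Independent loci: P(type A, Rh-positive) = 1/2 × 1/2 = 1/4.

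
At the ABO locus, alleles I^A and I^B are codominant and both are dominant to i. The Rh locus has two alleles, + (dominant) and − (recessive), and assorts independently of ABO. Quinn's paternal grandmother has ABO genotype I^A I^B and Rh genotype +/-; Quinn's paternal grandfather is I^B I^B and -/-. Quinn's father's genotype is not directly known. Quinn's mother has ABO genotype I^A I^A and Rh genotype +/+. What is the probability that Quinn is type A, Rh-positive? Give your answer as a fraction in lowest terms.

1/4

Quinn's father's ABO genotype from I^A I^B × I^B I^B: 1/2 I^A I^B, 1/2 I^B I^B.
Crossing each possibility with the mother I^A I^A and summing P(type A): 1/2·1/2 + 1/2·0 = 1/4.
Similarly for Rh via the father's Rh distribution: P(Rh+) = 1.
Independent loci: 1/4 × 1 = 1/4.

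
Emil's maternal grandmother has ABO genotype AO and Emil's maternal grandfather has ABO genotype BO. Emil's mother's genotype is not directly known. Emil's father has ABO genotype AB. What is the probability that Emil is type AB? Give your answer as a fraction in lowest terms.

Emil's mother's ABO genotype from AO × BO: 1/4 AB, 1/4 AO, 1/4 BO, 1/4 OO.
Crossing each possibility with the father AB and summing P(type AB): 1/4·1/2 + 1/4·1/4 + 1/4·1/4 + 1/4·0 = 1/4.

1/4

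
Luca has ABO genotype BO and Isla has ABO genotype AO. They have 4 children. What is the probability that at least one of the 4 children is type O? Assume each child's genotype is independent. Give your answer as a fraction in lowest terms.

ABO cross BO × AO → 1/4 O, 1/4 A, 1/4 B, 1/4 AB.
So P(type O) = 1/4 per child.
P(none) = (3/4)^4 = 81/256; P(at least one) = 1 − 81/256 = 175/256.

175/256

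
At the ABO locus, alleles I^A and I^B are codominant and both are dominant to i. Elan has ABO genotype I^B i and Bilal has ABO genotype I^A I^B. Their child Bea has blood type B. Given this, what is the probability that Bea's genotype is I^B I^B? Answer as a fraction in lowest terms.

1/2

Cross I^B i × I^A I^B → 1/4 I^A I^B, 1/4 I^A i, 1/4 I^B I^B, 1/4 I^B i.
Type-B genotypes among offspring: I^B I^B (1/4), I^B i (1/4); total 1/2.
P(I^B I^B | type B) = (1/4) / (1/2) = 1/2.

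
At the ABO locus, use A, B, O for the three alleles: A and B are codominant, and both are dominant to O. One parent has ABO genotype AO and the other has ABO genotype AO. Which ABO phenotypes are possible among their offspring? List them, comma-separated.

O, A

Gametes from AO × AO give offspring ABO genotypes AA, AO, OO, i.e. phenotypes O, A.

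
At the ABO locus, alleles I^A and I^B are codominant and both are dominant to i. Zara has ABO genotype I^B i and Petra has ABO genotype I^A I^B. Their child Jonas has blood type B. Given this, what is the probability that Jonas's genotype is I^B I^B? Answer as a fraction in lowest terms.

Cross I^B i × I^A I^B → 1/4 I^A I^B, 1/4 I^A i, 1/4 I^B I^B, 1/4 I^B i.
Type-B genotypes among offspring: I^B I^B (1/4), I^B i (1/4); total 1/2.
P(I^B I^B | type B) = (1/4) / (1/2) = 1/2.

1/2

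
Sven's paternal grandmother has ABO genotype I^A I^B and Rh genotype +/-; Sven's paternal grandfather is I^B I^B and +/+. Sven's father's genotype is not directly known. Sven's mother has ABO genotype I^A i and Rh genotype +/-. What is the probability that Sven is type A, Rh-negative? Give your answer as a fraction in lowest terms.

1/32

Sven's father's ABO genotype from I^A I^B × I^B I^B: 1/2 I^A I^B, 1/2 I^B I^B.
Crossing each possibility with the mother I^A i and summing P(type A): 1/2·1/2 + 1/2·0 = 1/4.
Similarly for Rh via the father's Rh distribution: P(Rh-) = 1/8.
Independent loci: 1/4 × 1/8 = 1/32.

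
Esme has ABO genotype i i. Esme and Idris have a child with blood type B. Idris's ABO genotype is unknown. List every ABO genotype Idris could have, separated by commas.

I^A I^B, I^B I^B, I^B i

For each candidate genotype of Idris, check whether crossing it with i i can produce every observed child phenotype.
  I^A I^A → possible child types {A} ✗
  I^A I^B → possible child types {A, B} ✓
  I^A i → possible child types {O, A} ✗
  I^B I^B → possible child types {B} ✓
  I^B i → possible child types {O, B} ✓
  i i → possible child types {O} ✗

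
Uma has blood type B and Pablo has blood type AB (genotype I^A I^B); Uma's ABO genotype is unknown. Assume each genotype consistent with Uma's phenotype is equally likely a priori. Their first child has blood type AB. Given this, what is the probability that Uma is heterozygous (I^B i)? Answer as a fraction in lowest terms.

Possible genotypes: Uma ∈ {I^B I^B, I^B i}; Pablo ∈ {I^A I^B}.
Weight each parental genotype pair by prior × P(type-AB child):
  I^B I^B × I^A I^B: posterior weight 2/3.
  I^B i × I^A I^B: posterior weight 1/3.
Sum the posterior weight over pairs where Uma is I^B i: 1/3.

1/3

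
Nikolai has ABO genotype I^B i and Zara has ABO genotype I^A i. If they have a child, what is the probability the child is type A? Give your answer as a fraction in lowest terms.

ABO cross I^B i × I^A i → offspring phenotypes: 1/4 O, 1/4 A, 1/4 B, 1/4 AB.
So P(type A) = 1/4.

1/4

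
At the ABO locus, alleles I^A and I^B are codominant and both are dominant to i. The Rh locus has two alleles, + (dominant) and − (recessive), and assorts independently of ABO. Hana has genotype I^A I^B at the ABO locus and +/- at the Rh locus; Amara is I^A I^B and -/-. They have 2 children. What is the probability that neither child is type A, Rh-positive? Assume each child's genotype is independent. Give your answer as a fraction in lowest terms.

49/64

ABO cross I^A I^B × I^A I^B → 1/4 A, 1/4 B, 1/2 AB.
Rh cross +/- × -/- → 1/2 Rh+, 1/2 Rh-; so P(type A, Rh-positive) = 1/4 × 1/2 = 1/8 per child.
P(not type A, Rh-positive) = 7/8 for one child; (7/8)^2 = 49/64.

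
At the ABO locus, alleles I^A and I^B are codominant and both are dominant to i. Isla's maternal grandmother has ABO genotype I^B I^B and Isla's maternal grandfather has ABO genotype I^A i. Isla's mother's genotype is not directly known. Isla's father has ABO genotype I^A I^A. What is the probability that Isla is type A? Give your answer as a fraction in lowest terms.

Isla's mother's ABO genotype from I^B I^B × I^A i: 1/2 I^A I^B, 1/2 I^B i.
Crossing each possibility with the father I^A I^A and summing P(type A): 1/2·1/2 + 1/2·1/2 = 1/2.

1/2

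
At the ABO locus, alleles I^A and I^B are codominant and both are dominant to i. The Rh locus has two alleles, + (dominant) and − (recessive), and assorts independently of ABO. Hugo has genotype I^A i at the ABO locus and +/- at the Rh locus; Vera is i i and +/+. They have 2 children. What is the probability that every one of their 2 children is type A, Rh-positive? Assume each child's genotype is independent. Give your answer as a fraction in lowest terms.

ABO cross I^A i × i i → 1/2 O, 1/2 A.
Rh cross +/- × +/+ → 1 Rh+; so P(type A, Rh-positive) = 1/2 × 1 = 1/2 per child.
All 2 independent: (1/2)^2 = 1/4.

1/4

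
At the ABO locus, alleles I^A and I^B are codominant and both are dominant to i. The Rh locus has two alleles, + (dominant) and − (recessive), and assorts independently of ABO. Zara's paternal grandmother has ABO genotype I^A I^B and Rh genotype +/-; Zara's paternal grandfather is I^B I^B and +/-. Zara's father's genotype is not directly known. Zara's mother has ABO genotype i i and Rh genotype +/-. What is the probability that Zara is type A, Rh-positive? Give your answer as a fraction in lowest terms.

3/16

Zara's father's ABO genotype from I^A I^B × I^B I^B: 1/2 I^A I^B, 1/2 I^B I^B.
Crossing each possibility with the mother i i and summing P(type A): 1/2·1/2 + 1/2·0 = 1/4.
Similarly for Rh via the father's Rh distribution: P(Rh+) = 3/4.
Independent loci: 1/4 × 3/4 = 3/16.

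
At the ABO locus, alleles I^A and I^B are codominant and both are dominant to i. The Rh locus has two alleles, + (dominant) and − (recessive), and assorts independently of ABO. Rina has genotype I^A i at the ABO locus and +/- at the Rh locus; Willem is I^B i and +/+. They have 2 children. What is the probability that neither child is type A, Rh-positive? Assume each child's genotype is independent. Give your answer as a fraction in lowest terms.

ABO cross I^A i × I^B i → 1/4 O, 1/4 A, 1/4 B, 1/4 AB.
Rh cross +/- × +/+ → 1 Rh+; so P(type A, Rh-positive) = 1/4 × 1 = 1/4 per child.
P(not type A, Rh-positive) = 3/4 for one child; (3/4)^2 = 9/16.

9/16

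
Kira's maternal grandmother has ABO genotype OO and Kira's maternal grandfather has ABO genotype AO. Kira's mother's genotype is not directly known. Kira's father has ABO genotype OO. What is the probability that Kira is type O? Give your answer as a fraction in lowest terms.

Kira's mother's ABO genotype from OO × AO: 1/2 AO, 1/2 OO.
Crossing each possibility with the father OO and summing P(type O): 1/2·1/2 + 1/2·1 = 3/4.

3/4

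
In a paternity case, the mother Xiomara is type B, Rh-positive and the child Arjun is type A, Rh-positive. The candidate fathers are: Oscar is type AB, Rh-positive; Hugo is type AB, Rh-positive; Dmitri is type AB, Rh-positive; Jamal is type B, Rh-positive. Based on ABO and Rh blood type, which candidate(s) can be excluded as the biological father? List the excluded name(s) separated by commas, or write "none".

Jamal

A candidate is excluded only if no genotype consistent with his phenotype could produce a type A, Rh-positive child with a type B, Rh-positive mother.
Jamal (type B, Rh+): no genotype consistent with that phenotype can produce a type-A Rh+ child with a type-B mother.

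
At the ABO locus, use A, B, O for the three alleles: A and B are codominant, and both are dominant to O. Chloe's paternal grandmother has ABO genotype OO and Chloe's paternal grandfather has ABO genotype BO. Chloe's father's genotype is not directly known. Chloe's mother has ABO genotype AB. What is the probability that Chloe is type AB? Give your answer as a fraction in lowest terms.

Chloe's father's ABO genotype from OO × BO: 1/2 BO, 1/2 OO.
Crossing each possibility with the mother AB and summing P(type AB): 1/2·1/4 + 1/2·0 = 1/8.

1/8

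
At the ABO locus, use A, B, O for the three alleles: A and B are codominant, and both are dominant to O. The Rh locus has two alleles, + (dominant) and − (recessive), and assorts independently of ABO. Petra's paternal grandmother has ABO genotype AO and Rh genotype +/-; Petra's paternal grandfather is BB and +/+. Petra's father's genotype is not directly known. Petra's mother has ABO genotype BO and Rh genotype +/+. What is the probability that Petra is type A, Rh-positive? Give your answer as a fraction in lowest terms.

1/8

Petra's father's ABO genotype from AO × BB: 1/2 AB, 1/2 BO.
Crossing each possibility with the mother BO and summing P(type A): 1/2·1/4 + 1/2·0 = 1/8.
Similarly for Rh via the father's Rh distribution: P(Rh+) = 1.
Independent loci: 1/8 × 1 = 1/8.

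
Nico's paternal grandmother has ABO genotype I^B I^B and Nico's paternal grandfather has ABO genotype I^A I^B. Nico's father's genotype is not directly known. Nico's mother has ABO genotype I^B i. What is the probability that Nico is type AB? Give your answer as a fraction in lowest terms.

Nico's father's ABO genotype from I^B I^B × I^A I^B: 1/2 I^A I^B, 1/2 I^B I^B.
Crossing each possibility with the mother I^B i and summing P(type AB): 1/2·1/4 + 1/2·0 = 1/8.

1/8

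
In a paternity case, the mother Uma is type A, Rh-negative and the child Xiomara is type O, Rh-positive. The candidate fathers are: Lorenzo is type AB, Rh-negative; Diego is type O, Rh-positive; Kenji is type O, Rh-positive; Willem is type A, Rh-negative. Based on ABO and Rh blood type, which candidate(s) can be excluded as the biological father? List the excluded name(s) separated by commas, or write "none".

Lorenzo, Willem

A candidate is excluded only if no genotype consistent with his phenotype could produce a type O, Rh-positive child with a type A, Rh-negative mother.
Lorenzo (type AB, Rh-): no genotype consistent with that phenotype can produce a type-O Rh+ child with a type-A mother.
Willem (type A, Rh-): no genotype consistent with that phenotype can produce a type-O Rh+ child with a type-A mother.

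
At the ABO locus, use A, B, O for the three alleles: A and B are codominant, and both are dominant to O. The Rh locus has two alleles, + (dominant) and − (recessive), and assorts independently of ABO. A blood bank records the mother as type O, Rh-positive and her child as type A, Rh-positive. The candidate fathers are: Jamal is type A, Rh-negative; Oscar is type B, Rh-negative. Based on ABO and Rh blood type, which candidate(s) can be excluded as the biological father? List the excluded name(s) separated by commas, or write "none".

A candidate is excluded only if no genotype consistent with his phenotype could produce a type A, Rh-positive child with a type O, Rh-positive mother.
Oscar (type B, Rh-): no genotype consistent with that phenotype can produce a type-A Rh+ child with a type-O mother.

Oscar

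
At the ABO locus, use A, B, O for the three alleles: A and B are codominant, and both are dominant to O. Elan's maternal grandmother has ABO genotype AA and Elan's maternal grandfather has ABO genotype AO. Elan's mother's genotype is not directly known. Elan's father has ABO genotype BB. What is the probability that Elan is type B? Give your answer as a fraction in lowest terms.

1/4

Elan's mother's ABO genotype from AA × AO: 1/2 AA, 1/2 AO.
Crossing each possibility with the father BB and summing P(type B): 1/2·0 + 1/2·1/2 = 1/4.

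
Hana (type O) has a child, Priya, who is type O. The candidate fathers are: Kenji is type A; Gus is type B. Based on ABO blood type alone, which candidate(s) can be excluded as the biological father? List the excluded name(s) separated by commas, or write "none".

A candidate is excluded only if no genotype consistent with his phenotype could produce a type O child with a type O mother.
Every candidate has at least one consistent genotype combination, so none can be excluded.

none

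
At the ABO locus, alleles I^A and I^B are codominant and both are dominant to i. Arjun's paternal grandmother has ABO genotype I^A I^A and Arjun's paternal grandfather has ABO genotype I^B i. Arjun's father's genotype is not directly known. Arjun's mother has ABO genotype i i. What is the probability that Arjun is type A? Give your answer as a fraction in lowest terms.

1/2

Arjun's father's ABO genotype from I^A I^A × I^B i: 1/2 I^A I^B, 1/2 I^A i.
Crossing each possibility with the mother i i and summing P(type A): 1/2·1/2 + 1/2·1/2 = 1/2.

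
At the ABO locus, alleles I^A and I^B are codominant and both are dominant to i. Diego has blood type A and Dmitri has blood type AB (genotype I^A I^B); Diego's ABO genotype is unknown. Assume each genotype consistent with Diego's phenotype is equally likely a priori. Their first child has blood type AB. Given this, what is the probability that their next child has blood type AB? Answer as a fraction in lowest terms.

Possible genotypes: Diego ∈ {I^A I^A, I^A i}; Dmitri ∈ {I^A I^B}.
Weight each parental genotype pair by prior × P(type-AB child):
  I^A I^A × I^A I^B: posterior weight 2/3; P(next child type AB) = 1/2.
  I^A i × I^A I^B: posterior weight 1/3; P(next child type AB) = 1/4.
Weighted sum = 5/12.

5/12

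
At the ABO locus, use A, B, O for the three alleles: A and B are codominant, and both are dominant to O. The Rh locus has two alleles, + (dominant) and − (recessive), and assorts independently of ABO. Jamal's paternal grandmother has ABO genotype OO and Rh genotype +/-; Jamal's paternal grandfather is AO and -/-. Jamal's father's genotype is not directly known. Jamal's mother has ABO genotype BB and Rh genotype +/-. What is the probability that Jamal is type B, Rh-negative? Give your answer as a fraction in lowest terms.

9/32

Jamal's father's ABO genotype from OO × AO: 1/2 AO, 1/2 OO.
Crossing each possibility with the mother BB and summing P(type B): 1/2·1/2 + 1/2·1 = 3/4.
Similarly for Rh via the father's Rh distribution: P(Rh-) = 3/8.
Independent loci: 3/4 × 3/8 = 9/32.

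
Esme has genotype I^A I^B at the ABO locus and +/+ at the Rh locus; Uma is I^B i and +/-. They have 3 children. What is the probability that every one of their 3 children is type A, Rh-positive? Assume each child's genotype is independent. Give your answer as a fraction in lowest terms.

1/64

ABO cross I^A I^B × I^B i → 1/4 A, 1/2 B, 1/4 AB.
Rh cross +/+ × +/- → 1 Rh+; so P(type A, Rh-positive) = 1/4 × 1 = 1/4 per child.
All 3 independent: (1/4)^3 = 1/64.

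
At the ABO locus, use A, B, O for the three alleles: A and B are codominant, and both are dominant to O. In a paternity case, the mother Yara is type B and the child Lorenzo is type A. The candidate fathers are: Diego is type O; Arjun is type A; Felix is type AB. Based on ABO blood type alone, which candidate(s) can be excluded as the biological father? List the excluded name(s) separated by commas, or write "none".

A candidate is excluded only if no genotype consistent with his phenotype could produce a type A child with a type B mother.
Diego (type O): no genotype consistent with that phenotype can produce a type-A child with a type-B mother.

Diego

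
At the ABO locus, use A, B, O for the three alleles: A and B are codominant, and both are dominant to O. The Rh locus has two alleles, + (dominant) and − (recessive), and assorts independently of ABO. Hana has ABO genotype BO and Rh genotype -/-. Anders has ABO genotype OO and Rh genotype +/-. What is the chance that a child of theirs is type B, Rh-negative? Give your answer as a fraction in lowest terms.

ABO cross BO × OO → offspring phenotypes: 1/2 O, 1/2 B.
Rh cross -/- × +/- → 1/2 Rh+, 1/2 Rh-.
Independent loci: P(type B, Rh-negative) = 1/2 × 1/2 = 1/4.

1/4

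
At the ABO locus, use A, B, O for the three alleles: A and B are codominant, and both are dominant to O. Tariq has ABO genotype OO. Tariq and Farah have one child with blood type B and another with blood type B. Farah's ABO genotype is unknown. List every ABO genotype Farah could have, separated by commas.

AB, BB, BO

For each candidate genotype of Farah, check whether crossing it with OO can produce every observed child phenotype.
  AA → possible child types {A} ✗
  AB → possible child types {A, B} ✓
  AO → possible child types {O, A} ✗
  BB → possible child types {B} ✓
  BO → possible child types {O, B} ✓
  OO → possible child types {O} ✗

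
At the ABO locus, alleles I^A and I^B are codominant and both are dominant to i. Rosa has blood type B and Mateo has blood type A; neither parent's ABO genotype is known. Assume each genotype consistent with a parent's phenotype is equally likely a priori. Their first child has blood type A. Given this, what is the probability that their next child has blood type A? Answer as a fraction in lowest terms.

5/12

Possible genotypes: Rosa ∈ {I^B I^B, I^B i}; Mateo ∈ {I^A I^A, I^A i}.
Weight each parental genotype pair by prior × P(type-A child):
  I^B i × I^A I^A: posterior weight 2/3; P(next child type A) = 1/2.
  I^B i × I^A i: posterior weight 1/3; P(next child type A) = 1/4.
Weighted sum = 5/12.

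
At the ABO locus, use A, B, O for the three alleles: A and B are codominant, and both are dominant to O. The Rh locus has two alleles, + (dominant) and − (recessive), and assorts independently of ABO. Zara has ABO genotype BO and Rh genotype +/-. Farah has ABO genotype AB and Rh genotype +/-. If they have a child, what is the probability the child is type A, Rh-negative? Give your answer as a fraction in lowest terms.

ABO cross BO × AB → offspring phenotypes: 1/4 A, 1/2 B, 1/4 AB.
Rh cross +/- × +/- → 3/4 Rh+, 1/4 Rh-.
Independent loci: P(type A, Rh-negative) = 1/4 × 1/4 = 1/16.

1/16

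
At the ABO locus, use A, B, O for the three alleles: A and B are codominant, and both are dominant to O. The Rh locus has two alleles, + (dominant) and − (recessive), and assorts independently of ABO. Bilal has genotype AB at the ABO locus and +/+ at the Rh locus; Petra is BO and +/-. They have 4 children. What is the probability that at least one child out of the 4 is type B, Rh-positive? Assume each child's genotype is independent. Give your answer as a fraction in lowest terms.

ABO cross AB × BO → 1/4 A, 1/2 B, 1/4 AB.
Rh cross +/+ × +/- → 1 Rh+; so P(type B, Rh-positive) = 1/2 × 1 = 1/2 per child.
P(none) = (1/2)^4 = 1/16; P(at least one) = 1 − 1/16 = 15/16.

15/16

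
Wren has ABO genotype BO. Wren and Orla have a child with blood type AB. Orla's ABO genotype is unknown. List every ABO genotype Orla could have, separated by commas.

For each candidate genotype of Orla, check whether crossing it with BO can produce every observed child phenotype.
  AA → possible child types {A, AB} ✓
  AB → possible child types {A, B, AB} ✓
  AO → possible child types {O, A, B, AB} ✓
  BB → possible child types {B} ✗
  BO → possible child types {O, B} ✗
  OO → possible child types {O, B} ✗

AA, AB, AO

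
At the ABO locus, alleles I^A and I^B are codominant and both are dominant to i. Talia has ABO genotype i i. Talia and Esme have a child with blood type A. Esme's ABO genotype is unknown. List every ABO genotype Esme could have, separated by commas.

For each candidate genotype of Esme, check whether crossing it with i i can produce every observed child phenotype.
  I^A I^A → possible child types {A} ✓
  I^A I^B → possible child types {A, B} ✓
  I^A i → possible child types {O, A} ✓
  I^B I^B → possible child types {B} ✗
  I^B i → possible child types {O, B} ✗
  i i → possible child types {O} ✗

I^A I^A, I^A I^B, I^A i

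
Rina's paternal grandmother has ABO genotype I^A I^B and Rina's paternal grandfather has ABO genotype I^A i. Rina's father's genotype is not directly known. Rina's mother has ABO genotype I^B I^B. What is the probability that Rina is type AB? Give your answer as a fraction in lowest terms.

Rina's father's ABO genotype from I^A I^B × I^A i: 1/4 I^A I^A, 1/4 I^A I^B, 1/4 I^A i, 1/4 I^B i.
Crossing each possibility with the mother I^B I^B and summing P(type AB): 1/4·1 + 1/4·1/2 + 1/4·1/2 + 1/4·0 = 1/2.

1/2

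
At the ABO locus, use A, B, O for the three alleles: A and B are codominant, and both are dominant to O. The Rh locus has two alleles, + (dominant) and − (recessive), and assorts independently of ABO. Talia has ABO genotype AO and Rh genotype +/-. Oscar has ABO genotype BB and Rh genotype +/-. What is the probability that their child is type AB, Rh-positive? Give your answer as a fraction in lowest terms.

3/8

ABO cross AO × BB → offspring phenotypes: 1/2 B, 1/2 AB.
Rh cross +/- × +/- → 3/4 Rh+, 1/4 Rh-.
Independent loci: P(type AB, Rh-positive) = 1/2 × 3/4 = 3/8.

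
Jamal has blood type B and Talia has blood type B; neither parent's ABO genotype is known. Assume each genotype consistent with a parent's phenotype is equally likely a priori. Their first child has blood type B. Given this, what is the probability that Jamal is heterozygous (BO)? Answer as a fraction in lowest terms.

7/15

Possible genotypes: Jamal ∈ {BB, BO}; Talia ∈ {BB, BO}.
Weight each parental genotype pair by prior × P(type-B child):
  BB × BB: posterior weight 4/15.
  BB × BO: posterior weight 4/15.
  BO × BB: posterior weight 4/15.
  BO × BO: posterior weight 1/5.
Sum the posterior weight over pairs where Jamal is BO: 7/15.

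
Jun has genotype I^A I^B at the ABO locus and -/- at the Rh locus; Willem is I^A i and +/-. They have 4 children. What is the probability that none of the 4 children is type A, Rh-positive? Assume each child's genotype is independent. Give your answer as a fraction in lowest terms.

ABO cross I^A I^B × I^A i → 1/2 A, 1/4 B, 1/4 AB.
Rh cross -/- × +/- → 1/2 Rh+, 1/2 Rh-; so P(type A, Rh-positive) = 1/2 × 1/2 = 1/4 per child.
P(not type A, Rh-positive) = 3/4 for one child; (3/4)^4 = 81/256.

81/256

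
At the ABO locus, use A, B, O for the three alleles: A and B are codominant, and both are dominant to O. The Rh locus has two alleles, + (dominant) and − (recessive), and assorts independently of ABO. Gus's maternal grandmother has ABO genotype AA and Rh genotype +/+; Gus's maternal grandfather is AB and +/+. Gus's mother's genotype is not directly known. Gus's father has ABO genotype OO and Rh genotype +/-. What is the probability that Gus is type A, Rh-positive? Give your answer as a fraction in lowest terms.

Gus's mother's ABO genotype from AA × AB: 1/2 AA, 1/2 AB.
Crossing each possibility with the father OO and summing P(type A): 1/2·1 + 1/2·1/2 = 3/4.
Similarly for Rh via the mother's Rh distribution: P(Rh+) = 1.
Independent loci: 3/4 × 1 = 3/4.

3/4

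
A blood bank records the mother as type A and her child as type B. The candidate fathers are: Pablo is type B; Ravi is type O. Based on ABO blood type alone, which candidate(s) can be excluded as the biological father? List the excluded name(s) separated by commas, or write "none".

Ravi

A candidate is excluded only if no genotype consistent with his phenotype could produce a type B child with a type A mother.
Ravi (type O): no genotype consistent with that phenotype can produce a type-B child with a type-A mother.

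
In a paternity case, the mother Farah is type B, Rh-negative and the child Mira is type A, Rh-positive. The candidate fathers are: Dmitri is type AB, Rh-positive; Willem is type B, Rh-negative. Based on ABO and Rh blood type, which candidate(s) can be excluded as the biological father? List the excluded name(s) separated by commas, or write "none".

Willem

A candidate is excluded only if no genotype consistent with his phenotype could produce a type A, Rh-positive child with a type B, Rh-negative mother.
Willem (type B, Rh-): no genotype consistent with that phenotype can produce a type-A Rh+ child with a type-B mother.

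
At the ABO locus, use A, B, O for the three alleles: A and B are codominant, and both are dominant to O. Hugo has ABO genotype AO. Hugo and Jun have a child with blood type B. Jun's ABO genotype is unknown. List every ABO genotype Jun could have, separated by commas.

For each candidate genotype of Jun, check whether crossing it with AO can produce every observed child phenotype.
  AA → possible child types {A} ✗
  AB → possible child types {A, B, AB} ✓
  AO → possible child types {O, A} ✗
  BB → possible child types {B, AB} ✓
  BO → possible child types {O, A, B, AB} ✓
  OO → possible child types {O, A} ✗

AB, BB, BO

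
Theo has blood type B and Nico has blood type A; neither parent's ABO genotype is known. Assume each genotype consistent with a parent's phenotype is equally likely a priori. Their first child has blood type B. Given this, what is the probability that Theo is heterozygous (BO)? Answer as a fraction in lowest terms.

1/3

Possible genotypes: Theo ∈ {BB, BO}; Nico ∈ {AA, AO}.
Weight each parental genotype pair by prior × P(type-B child):
  BB × AO: posterior weight 2/3.
  BO × AO: posterior weight 1/3.
Sum the posterior weight over pairs where Theo is BO: 1/3.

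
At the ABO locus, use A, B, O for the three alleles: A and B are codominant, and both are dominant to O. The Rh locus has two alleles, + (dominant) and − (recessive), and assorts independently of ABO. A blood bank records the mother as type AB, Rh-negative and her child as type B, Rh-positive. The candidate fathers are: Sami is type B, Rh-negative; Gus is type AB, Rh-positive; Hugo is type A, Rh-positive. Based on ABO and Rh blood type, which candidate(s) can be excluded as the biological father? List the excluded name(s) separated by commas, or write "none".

Sami

A candidate is excluded only if no genotype consistent with his phenotype could produce a type B, Rh-positive child with a type AB, Rh-negative mother.
Sami (type B, Rh-): no genotype consistent with that phenotype can produce a type-B Rh+ child with a type-AB mother.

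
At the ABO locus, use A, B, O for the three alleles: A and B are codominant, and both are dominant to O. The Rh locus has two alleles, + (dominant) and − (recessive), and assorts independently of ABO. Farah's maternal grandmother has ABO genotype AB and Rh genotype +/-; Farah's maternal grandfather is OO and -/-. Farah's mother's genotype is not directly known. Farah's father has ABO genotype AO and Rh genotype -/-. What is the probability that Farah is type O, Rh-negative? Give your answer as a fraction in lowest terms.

Farah's mother's ABO genotype from AB × OO: 1/2 AO, 1/2 BO.
Crossing each possibility with the father AO and summing P(type O): 1/2·1/4 + 1/2·1/4 = 1/4.
Similarly for Rh via the mother's Rh distribution: P(Rh-) = 3/4.
Independent loci: 1/4 × 3/4 = 3/16.

3/16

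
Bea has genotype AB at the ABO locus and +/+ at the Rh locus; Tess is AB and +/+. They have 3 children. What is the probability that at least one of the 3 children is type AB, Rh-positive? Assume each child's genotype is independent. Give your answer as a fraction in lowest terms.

7/8

ABO cross AB × AB → 1/4 A, 1/4 B, 1/2 AB.
Rh cross +/+ × +/+ → 1 Rh+; so P(type AB, Rh-positive) = 1/2 × 1 = 1/2 per child.
P(none) = (1/2)^3 = 1/8; P(at least one) = 1 − 1/8 = 7/8.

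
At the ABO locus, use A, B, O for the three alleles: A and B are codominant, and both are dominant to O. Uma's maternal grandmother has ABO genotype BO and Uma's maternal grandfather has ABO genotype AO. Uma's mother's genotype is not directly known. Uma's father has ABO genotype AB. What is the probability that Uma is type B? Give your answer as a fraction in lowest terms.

Uma's mother's ABO genotype from BO × AO: 1/4 AB, 1/4 AO, 1/4 BO, 1/4 OO.
Crossing each possibility with the father AB and summing P(type B): 1/4·1/4 + 1/4·1/4 + 1/4·1/2 + 1/4·1/2 = 3/8.

3/8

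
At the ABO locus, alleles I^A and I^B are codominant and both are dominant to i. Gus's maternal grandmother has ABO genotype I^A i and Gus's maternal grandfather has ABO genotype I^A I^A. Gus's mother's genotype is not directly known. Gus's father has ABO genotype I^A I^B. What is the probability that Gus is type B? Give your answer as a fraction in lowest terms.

Gus's mother's ABO genotype from I^A i × I^A I^A: 1/2 I^A I^A, 1/2 I^A i.
Crossing each possibility with the father I^A I^B and summing P(type B): 1/2·0 + 1/2·1/4 = 1/8.

1/8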